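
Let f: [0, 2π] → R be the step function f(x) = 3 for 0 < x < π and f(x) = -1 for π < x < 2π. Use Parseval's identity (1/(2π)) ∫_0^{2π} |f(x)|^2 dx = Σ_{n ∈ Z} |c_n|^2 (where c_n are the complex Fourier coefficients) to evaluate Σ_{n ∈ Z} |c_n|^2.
Σ |c_n|^2 = 5

Parseval equates the L^2 energy of f (normalised by 1/(2π)) with the ℓ^2 sum of its Fourier coefficients: (1/(2π)) ∫_0^{2π} |f|^2 = Σ |c_n|^2.
Compute the left side: (1/(2π)) [∫_0^π 3^2 dx + ∫_π^{2π} (-1)^2 dx] = (1/(2π)) · (9π + 1π) = (9 + 1)/2 = 5.
So Σ_{n ∈ Z} |c_n|^2 = 5.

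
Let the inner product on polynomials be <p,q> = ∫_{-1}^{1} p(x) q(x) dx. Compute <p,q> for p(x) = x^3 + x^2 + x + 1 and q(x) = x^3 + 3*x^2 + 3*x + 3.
<p,q> = 528/35

Expand the product: p(x)·q(x) = x^6 + 4*x^5 + 7*x^4 + 10*x^3 + 9*x^2 + 6*x + 3.
∫_{-1}^{1} of each monomial x^k gives [2/(k+1) if k even, 0 if k odd]. Integrating term-by-term (or equivalently evaluating the antiderivative F(x) = x^7/7 + 2*x^6/3 + 7*x^5/5 + 5*x^4/2 + 3*x^3 + 3*x^2 + 3*x at the endpoints):
  F(1) − F(−1) = 2879/210 − (-289/210) = 528/35.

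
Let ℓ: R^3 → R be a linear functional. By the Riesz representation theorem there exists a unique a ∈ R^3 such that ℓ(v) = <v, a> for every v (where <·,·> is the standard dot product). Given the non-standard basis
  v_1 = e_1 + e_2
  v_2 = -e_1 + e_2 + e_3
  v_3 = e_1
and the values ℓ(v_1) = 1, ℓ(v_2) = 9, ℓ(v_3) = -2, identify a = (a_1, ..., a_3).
a = (-2, 3, 4)

Write a = (a_1, ..., a_3) in the standard basis. For each basis vector v_i, ℓ(v_i) = <v_i, a> is a linear equation in the a_j's. Collect the n equations into a matrix system V a = ℓ, where row i of V is v_i (expressed in the standard basis). Since V is invertible (lower-triangular with 1s on the diagonal, up to permutation), solve by back-substitution:
  V =
[[1, 1, 0],
 [-1, 1, 1],
 [1, 0, 0]]
  V a = (1, 9, -2)
Solving gives a = (-2, 3, 4).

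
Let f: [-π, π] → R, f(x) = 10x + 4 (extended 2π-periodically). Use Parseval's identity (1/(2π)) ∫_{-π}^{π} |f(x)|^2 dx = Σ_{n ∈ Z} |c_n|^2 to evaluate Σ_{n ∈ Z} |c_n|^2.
Σ |c_n|^2 = 100π^2/3 + 16

Expand and integrate term by term over [-π, π]:
  ∫ (10x)^2 dx = 100·(2π^3/3); ∫ 2·10·(4)·x dx = 0 (odd integrand); ∫ 4^2 dx = 16·2π.
So (1/(2π)) ∫_{-π}^{π} (10x + 4)^2 dx = 100π^2/3 + 16 = 100π^2/3 + 16.
Parseval ⇒ Σ |c_n|^2 = 100π^2/3 + 16.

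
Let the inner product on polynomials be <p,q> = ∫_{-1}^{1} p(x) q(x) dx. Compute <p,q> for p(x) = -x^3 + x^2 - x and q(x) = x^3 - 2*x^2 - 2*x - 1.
<p,q> = -2/105

Expand the product: p(x)·q(x) = -x^6 + 3*x^5 - x^4 + x^3 + x^2 + x.
∫_{-1}^{1} of each monomial x^k gives [2/(k+1) if k even, 0 if k odd]. Integrating term-by-term (or equivalently evaluating the antiderivative F(x) = -x^7/7 + x^6/2 - x^5/5 + x^4/4 + x^3/3 + x^2/2 at the endpoints):
  F(1) − F(−1) = 521/420 − (529/420) = -2/105.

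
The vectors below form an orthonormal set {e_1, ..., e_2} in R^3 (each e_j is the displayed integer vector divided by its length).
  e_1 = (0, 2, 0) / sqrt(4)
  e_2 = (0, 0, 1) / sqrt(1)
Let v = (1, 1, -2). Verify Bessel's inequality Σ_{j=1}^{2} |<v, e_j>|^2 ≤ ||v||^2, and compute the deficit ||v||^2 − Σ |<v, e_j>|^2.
Σ |<v, e_j>|^2 = 5; ||v||^2 = 6; deficit = 1

Write each e_j = u_j / sqrt(<u_j, u_j>) where u_j is the displayed integer vector. Then <v, e_j> = <v, u_j> / sqrt(<u_j, u_j>), so |<v, e_j>|^2 = <v, u_j>^2 / <u_j, u_j>.
Coefficients: <v, e_1> = 2/sqrt(4), <v, e_2> = -2/sqrt(1).
Square and sum: Σ |<v, e_j>|^2 = 5.
Compute ||v||^2 = v·v = 6.
Deficit = 6 − 5 = 1 ≥ 0, confirming Bessel's inequality. (The deficit equals ||v − Σ <v,e_j> e_j||^2, the squared distance from v to span{e_j}.)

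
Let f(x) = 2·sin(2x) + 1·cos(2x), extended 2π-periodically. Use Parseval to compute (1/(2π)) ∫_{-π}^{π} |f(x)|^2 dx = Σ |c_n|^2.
Σ |c_n|^2 = 5/2

Expand |f|^2 and use orthogonality of {sin(nx), cos(mx)} on [-π, π]:
  ∫_{-π}^{π} sin(nx)^2 dx = π, ∫ cos(mx)^2 dx = π, and cross terms integrate to 0.
So ∫_{-π}^{π} f(x)^2 dx = 2^2 · π + 1^2 · π = (4 + 1)π.
Divide by 2π: (4 + 1)/2 = 5/2.
By Parseval, this equals Σ |c_n|^2.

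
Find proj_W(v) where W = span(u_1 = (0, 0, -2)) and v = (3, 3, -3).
proj_W(v) = (0, 0, -3)

Set up U = [u_1 | ... | u_1] ∈ R^(3×1). The projector onto W = col(U) is P = U (U^T U)^(-1) U^T.
Compute U^T U =
  [4],
and U^T v = (6).
Solve U^T U · c = U^T v for the coefficients: c = (3/2). The projection is proj_W(v) = U c.
Check: (v - proj_W(v)) · u_1 = 0  (should be 0).
Result: proj_W(v) = (0, 0, -3).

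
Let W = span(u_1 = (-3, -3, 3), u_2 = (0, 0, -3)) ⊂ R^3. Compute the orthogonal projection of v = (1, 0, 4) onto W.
proj_W(v) = (1/2, 1/2, 4)

Set up U = [u_1 | ... | u_2] ∈ R^(3×2). The projector onto W = col(U) is P = U (U^T U)^(-1) U^T.
Compute U^T U =
  [27, -9]
  [-9, 9],
and U^T v = (9, -12).
Solve U^T U · c = U^T v for the coefficients: c = (-1/6, -3/2). The projection is proj_W(v) = U c.
Check: (v - proj_W(v)) · u_1 = 0  (should be 0).
Check: (v - proj_W(v)) · u_2 = 0  (should be 0).
Result: proj_W(v) = (1/2, 1/2, 4).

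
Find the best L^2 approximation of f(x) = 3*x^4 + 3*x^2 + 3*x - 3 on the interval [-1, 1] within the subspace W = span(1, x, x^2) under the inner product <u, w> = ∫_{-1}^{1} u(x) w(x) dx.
g(x) = 39*x^2/7 + 3*x - 114/35

The best approximation g ∈ W is the orthogonal projection of f onto W. Writing g = a_0 + a_1 x + a_2 x^2, the coefficients solve the normal equations G · a = b where
  G_{ij} = <φ_i, φ_j> and b_i = <f, φ_i>, with φ_0 = 1, φ_1 = x, φ_2 = x^2.
G =
  [2, 0, 2/3]
  [0, 2/3, 0]
  [2/3, 0, 2/5],
b = (-14/5, 2, 2/35).
Solving gives a_0 = -114/35, a_1 = 3, a_2 = 39/7, so
  g(x) = 39*x^2/7 + 3*x - 114/35.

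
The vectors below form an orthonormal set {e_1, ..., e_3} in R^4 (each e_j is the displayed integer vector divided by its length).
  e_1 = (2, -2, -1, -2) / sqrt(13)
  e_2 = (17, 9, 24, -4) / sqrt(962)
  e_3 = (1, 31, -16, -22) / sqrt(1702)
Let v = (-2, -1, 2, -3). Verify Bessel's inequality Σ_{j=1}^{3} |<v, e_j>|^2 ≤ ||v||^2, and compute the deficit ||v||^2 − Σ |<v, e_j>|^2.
Σ |<v, e_j>|^2 = 14/23; ||v||^2 = 18; deficit = 400/23

Write each e_j = u_j / sqrt(<u_j, u_j>) where u_j is the displayed integer vector. Then <v, e_j> = <v, u_j> / sqrt(<u_j, u_j>), so |<v, e_j>|^2 = <v, u_j>^2 / <u_j, u_j>.
Coefficients: <v, e_1> = 2/sqrt(13), <v, e_2> = 17/sqrt(962), <v, e_3> = 1/sqrt(1702).
Square and sum: Σ |<v, e_j>|^2 = 14/23.
Compute ||v||^2 = v·v = 18.
Deficit = 18 − 14/23 = 400/23 ≥ 0, confirming Bessel's inequality. (The deficit equals ||v − Σ <v,e_j> e_j||^2, the squared distance from v to span{e_j}.)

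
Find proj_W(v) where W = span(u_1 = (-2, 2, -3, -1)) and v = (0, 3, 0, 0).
proj_W(v) = (-2/3, 2/3, -1, -1/3)

Set up U = [u_1 | ... | u_1] ∈ R^(4×1). The projector onto W = col(U) is P = U (U^T U)^(-1) U^T.
Compute U^T U =
  [18],
and U^T v = (6).
Solve U^T U · c = U^T v for the coefficients: c = (1/3). The projection is proj_W(v) = U c.
Check: (v - proj_W(v)) · u_1 = 0  (should be 0).
Result: proj_W(v) = (-2/3, 2/3, -1, -1/3).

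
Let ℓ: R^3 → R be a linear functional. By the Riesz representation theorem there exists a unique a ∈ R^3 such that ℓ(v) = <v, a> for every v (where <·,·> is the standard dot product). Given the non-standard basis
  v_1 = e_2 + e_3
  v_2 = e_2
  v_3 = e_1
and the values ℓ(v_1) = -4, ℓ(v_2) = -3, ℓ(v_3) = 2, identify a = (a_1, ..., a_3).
a = (2, -3, -1)

Write a = (a_1, ..., a_3) in the standard basis. For each basis vector v_i, ℓ(v_i) = <v_i, a> is a linear equation in the a_j's. Collect the n equations into a matrix system V a = ℓ, where row i of V is v_i (expressed in the standard basis). Since V is invertible (lower-triangular with 1s on the diagonal, up to permutation), solve by back-substitution:
  V =
[[0, 1, 1],
 [0, 1, 0],
 [1, 0, 0]]
  V a = (-4, -3, 2)
Solving gives a = (2, -3, -1).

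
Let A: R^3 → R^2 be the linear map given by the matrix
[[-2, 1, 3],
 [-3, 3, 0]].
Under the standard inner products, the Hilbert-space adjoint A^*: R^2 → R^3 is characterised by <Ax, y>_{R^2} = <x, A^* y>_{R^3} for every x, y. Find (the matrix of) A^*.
A^* = A^T =
[[-2, -3],
 [1, 3],
 [3, 0]]

For real matrices with standard dot products, the defining identity <Ax, y> = <x, A^* y> gives (Ax)^T y = x^T (A^*) y, i.e. x^T A^T y = x^T (A^*) y. Since this holds for all x, y, we must have A^* = A^T. Therefore
A^* =
[[-2, -3],
 [1, 3],
 [3, 0]].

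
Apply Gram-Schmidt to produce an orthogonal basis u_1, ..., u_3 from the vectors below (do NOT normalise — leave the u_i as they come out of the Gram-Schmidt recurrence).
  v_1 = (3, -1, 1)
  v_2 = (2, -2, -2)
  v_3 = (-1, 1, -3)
Orthogonal basis:
  u_1 = (3, -1, 1)
  u_2 = (4/11, -16/11, -28/11)
  u_3 = (2/3, 4/3, -2/3)

Apply the Gram-Schmidt recurrence
  u_1 = v_1
  u_i = v_i − Σ_{j<i} ((v_i · u_j) / (u_j · u_j)) · u_j.

Step by step this gives:
  u_1 = (3, -1, 1)
  u_2 = (4/11, -16/11, -28/11)
  u_3 = (2/3, 4/3, -2/3)

Orthogonality check:
  u_2 · u_1 = 0 (should be 0)
  u_3 · u_1 = 0 (should be 0)
  u_3 · u_2 = 0 (should be 0)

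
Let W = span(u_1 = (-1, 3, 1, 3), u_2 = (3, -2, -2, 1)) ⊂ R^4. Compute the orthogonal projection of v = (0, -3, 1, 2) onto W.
proj_W(v) = (75/74, -43/74, -49/74, 35/74)

Set up U = [u_1 | ... | u_2] ∈ R^(4×2). The projector onto W = col(U) is P = U (U^T U)^(-1) U^T.
Compute U^T U =
  [20, -8]
  [-8, 18],
and U^T v = (-2, 6).
Solve U^T U · c = U^T v for the coefficients: c = (3/74, 13/37). The projection is proj_W(v) = U c.
Check: (v - proj_W(v)) · u_1 = 0  (should be 0).
Check: (v - proj_W(v)) · u_2 = 0  (should be 0).
Result: proj_W(v) = (75/74, -43/74, -49/74, 35/74).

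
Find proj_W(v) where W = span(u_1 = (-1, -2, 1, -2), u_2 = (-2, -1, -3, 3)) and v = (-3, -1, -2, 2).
proj_W(v) = (-442/205, -329/205, -483/205, 411/205)

Set up U = [u_1 | ... | u_2] ∈ R^(4×2). The projector onto W = col(U) is P = U (U^T U)^(-1) U^T.
Compute U^T U =
  [10, -5]
  [-5, 23],
and U^T v = (-1, 19).
Solve U^T U · c = U^T v for the coefficients: c = (72/205, 37/41). The projection is proj_W(v) = U c.
Check: (v - proj_W(v)) · u_1 = 0  (should be 0).
Check: (v - proj_W(v)) · u_2 = 0  (should be 0).
Result: proj_W(v) = (-442/205, -329/205, -483/205, 411/205).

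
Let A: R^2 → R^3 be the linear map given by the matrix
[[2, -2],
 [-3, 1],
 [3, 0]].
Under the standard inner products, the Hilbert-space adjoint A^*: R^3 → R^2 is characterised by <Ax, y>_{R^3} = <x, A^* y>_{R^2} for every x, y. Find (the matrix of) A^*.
A^* = A^T =
[[2, -3, 3],
 [-2, 1, 0]]

For real matrices with standard dot products, the defining identity <Ax, y> = <x, A^* y> gives (Ax)^T y = x^T (A^*) y, i.e. x^T A^T y = x^T (A^*) y. Since this holds for all x, y, we must have A^* = A^T. Therefore
A^* =
[[2, -3, 3],
 [-2, 1, 0]].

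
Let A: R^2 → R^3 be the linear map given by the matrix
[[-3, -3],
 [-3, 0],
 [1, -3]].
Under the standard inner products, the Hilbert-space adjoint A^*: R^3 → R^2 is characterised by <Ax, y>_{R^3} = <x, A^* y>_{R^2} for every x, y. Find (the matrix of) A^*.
A^* = A^T =
[[-3, -3, 1],
 [-3, 0, -3]]

For real matrices with standard dot products, the defining identity <Ax, y> = <x, A^* y> gives (Ax)^T y = x^T (A^*) y, i.e. x^T A^T y = x^T (A^*) y. Since this holds for all x, y, we must have A^* = A^T. Therefore
A^* =
[[-3, -3, 1],
 [-3, 0, -3]].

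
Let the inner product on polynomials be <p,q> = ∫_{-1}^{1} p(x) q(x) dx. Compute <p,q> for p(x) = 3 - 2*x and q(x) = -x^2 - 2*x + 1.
<p,q> = 20/3

Expand the product: p(x)·q(x) = 2*x^3 + x^2 - 8*x + 3.
∫_{-1}^{1} of each monomial x^k gives [2/(k+1) if k even, 0 if k odd]. Integrating term-by-term (or equivalently evaluating the antiderivative F(x) = x^4/2 + x^3/3 - 4*x^2 + 3*x at the endpoints):
  F(1) − F(−1) = -1/6 − (-41/6) = 20/3.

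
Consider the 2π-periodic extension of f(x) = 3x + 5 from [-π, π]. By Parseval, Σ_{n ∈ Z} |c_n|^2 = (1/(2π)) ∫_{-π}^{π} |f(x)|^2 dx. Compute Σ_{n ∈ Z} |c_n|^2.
Σ |c_n|^2 = 3π^2 + 25

Expand and integrate term by term over [-π, π]:
  ∫ (3x)^2 dx = 9·(2π^3/3); ∫ 2·3·(5)·x dx = 0 (odd integrand); ∫ 5^2 dx = 25·2π.
So (1/(2π)) ∫_{-π}^{π} (3x + 5)^2 dx = 9π^2/3 + 25 = 3π^2 + 25.
Parseval ⇒ Σ |c_n|^2 = 3π^2 + 25.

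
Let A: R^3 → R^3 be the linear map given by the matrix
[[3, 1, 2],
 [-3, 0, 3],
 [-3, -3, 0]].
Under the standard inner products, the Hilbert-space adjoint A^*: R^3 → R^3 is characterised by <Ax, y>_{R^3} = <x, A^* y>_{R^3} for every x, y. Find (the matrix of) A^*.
A^* = A^T =
[[3, -3, -3],
 [1, 0, -3],
 [2, 3, 0]]

For real matrices with standard dot products, the defining identity <Ax, y> = <x, A^* y> gives (Ax)^T y = x^T (A^*) y, i.e. x^T A^T y = x^T (A^*) y. Since this holds for all x, y, we must have A^* = A^T. Therefore
A^* =
[[3, -3, -3],
 [1, 0, -3],
 [2, 3, 0]].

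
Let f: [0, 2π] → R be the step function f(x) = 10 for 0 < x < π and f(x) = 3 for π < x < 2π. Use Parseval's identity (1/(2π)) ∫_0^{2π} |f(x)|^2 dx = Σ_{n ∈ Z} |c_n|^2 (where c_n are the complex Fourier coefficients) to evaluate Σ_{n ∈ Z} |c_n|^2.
Σ |c_n|^2 = 109/2

Parseval equates the L^2 energy of f (normalised by 1/(2π)) with the ℓ^2 sum of its Fourier coefficients: (1/(2π)) ∫_0^{2π} |f|^2 = Σ |c_n|^2.
Compute the left side: (1/(2π)) [∫_0^π 10^2 dx + ∫_π^{2π} 3^2 dx] = (1/(2π)) · (100π + 9π) = (100 + 9)/2 = 109/2.
So Σ_{n ∈ Z} |c_n|^2 = 109/2.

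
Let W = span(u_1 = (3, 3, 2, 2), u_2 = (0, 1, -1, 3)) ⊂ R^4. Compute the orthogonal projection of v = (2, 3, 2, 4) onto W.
proj_W(v) = (206/79, 767/237, 263/237, 859/237)

Set up U = [u_1 | ... | u_2] ∈ R^(4×2). The projector onto W = col(U) is P = U (U^T U)^(-1) U^T.
Compute U^T U =
  [26, 7]
  [7, 11],
and U^T v = (27, 13).
Solve U^T U · c = U^T v for the coefficients: c = (206/237, 149/237). The projection is proj_W(v) = U c.
Check: (v - proj_W(v)) · u_1 = 0  (should be 0).
Check: (v - proj_W(v)) · u_2 = 0  (should be 0).
Result: proj_W(v) = (206/79, 767/237, 263/237, 859/237).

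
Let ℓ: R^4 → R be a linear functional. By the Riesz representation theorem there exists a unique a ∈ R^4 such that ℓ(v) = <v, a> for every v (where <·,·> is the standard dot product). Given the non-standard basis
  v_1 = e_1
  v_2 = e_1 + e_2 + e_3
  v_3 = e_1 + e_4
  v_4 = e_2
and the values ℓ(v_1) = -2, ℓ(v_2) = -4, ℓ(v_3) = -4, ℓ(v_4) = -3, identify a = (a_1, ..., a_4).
a = (-2, -3, 1, -2)

Write a = (a_1, ..., a_4) in the standard basis. For each basis vector v_i, ℓ(v_i) = <v_i, a> is a linear equation in the a_j's. Collect the n equations into a matrix system V a = ℓ, where row i of V is v_i (expressed in the standard basis). Since V is invertible (lower-triangular with 1s on the diagonal, up to permutation), solve by back-substitution:
  V =
[[1, 0, 0, 0],
 [1, 1, 1, 0],
 [1, 0, 0, 1],
 [0, 1, 0, 0]]
  V a = (-2, -4, -4, -3)
Solving gives a = (-2, -3, 1, -2).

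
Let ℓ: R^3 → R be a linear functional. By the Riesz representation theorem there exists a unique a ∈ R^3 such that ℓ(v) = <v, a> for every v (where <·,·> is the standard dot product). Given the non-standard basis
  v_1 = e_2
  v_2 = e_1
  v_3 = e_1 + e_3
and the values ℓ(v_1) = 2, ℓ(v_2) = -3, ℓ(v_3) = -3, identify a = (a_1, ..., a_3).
a = (-3, 2, 0)

Write a = (a_1, ..., a_3) in the standard basis. For each basis vector v_i, ℓ(v_i) = <v_i, a> is a linear equation in the a_j's. Collect the n equations into a matrix system V a = ℓ, where row i of V is v_i (expressed in the standard basis). Since V is invertible (lower-triangular with 1s on the diagonal, up to permutation), solve by back-substitution:
  V =
[[0, 1, 0],
 [1, 0, 0],
 [1, 0, 1]]
  V a = (2, -3, -3)
Solving gives a = (-3, 2, 0).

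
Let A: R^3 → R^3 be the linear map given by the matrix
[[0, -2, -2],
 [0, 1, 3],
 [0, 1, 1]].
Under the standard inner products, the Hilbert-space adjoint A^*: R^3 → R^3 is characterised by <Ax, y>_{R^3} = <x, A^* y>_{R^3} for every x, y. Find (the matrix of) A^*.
A^* = A^T =
[[0, 0, 0],
 [-2, 1, 1],
 [-2, 3, 1]]

For real matrices with standard dot products, the defining identity <Ax, y> = <x, A^* y> gives (Ax)^T y = x^T (A^*) y, i.e. x^T A^T y = x^T (A^*) y. Since this holds for all x, y, we must have A^* = A^T. Therefore
A^* =
[[0, 0, 0],
 [-2, 1, 1],
 [-2, 3, 1]].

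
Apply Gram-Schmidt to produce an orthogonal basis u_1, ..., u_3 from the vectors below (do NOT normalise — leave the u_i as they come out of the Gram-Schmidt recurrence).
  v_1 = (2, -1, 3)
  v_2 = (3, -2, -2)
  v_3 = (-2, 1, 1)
Orthogonal basis:
  u_1 = (2, -1, 3)
  u_2 = (19/7, -13/7, -17/7)
  u_3 = (-16/117, -2/9, 2/117)

Apply the Gram-Schmidt recurrence
  u_1 = v_1
  u_i = v_i − Σ_{j<i} ((v_i · u_j) / (u_j · u_j)) · u_j.

Step by step this gives:
  u_1 = (2, -1, 3)
  u_2 = (19/7, -13/7, -17/7)
  u_3 = (-16/117, -2/9, 2/117)

Orthogonality check:
  u_2 · u_1 = 0 (should be 0)
  u_3 · u_1 = 0 (should be 0)
  u_3 · u_2 = 0 (should be 0)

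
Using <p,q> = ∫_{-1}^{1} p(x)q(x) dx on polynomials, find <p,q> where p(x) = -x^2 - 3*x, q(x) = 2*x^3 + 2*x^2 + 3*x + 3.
<p,q> = -56/5

Expand the product: p(x)·q(x) = -2*x^5 - 8*x^4 - 9*x^3 - 12*x^2 - 9*x.
∫_{-1}^{1} of each monomial x^k gives [2/(k+1) if k even, 0 if k odd]. Integrating term-by-term (or equivalently evaluating the antiderivative F(x) = -x^6/3 - 8*x^5/5 - 9*x^4/4 - 4*x^3 - 9*x^2/2 at the endpoints):
  F(1) − F(−1) = -761/60 − (-89/60) = -56/5.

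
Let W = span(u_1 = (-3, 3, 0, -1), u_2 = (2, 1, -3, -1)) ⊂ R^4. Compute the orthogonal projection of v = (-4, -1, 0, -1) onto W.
proj_W(v) = (-666/281, 270/281, 396/281, -2/281)

Set up U = [u_1 | ... | u_2] ∈ R^(4×2). The projector onto W = col(U) is P = U (U^T U)^(-1) U^T.
Compute U^T U =
  [19, -2]
  [-2, 15],
and U^T v = (10, -8).
Solve U^T U · c = U^T v for the coefficients: c = (134/281, -132/281). The projection is proj_W(v) = U c.
Check: (v - proj_W(v)) · u_1 = 0  (should be 0).
Check: (v - proj_W(v)) · u_2 = 0  (should be 0).
Result: proj_W(v) = (-666/281, 270/281, 396/281, -2/281).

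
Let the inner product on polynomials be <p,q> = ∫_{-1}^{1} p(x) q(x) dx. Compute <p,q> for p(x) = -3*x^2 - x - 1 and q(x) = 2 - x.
<p,q> = -22/3

Expand the product: p(x)·q(x) = 3*x^3 - 5*x^2 - x - 2.
∫_{-1}^{1} of each monomial x^k gives [2/(k+1) if k even, 0 if k odd]. Integrating term-by-term (or equivalently evaluating the antiderivative F(x) = 3*x^4/4 - 5*x^3/3 - x^2/2 - 2*x at the endpoints):
  F(1) − F(−1) = -41/12 − (47/12) = -22/3.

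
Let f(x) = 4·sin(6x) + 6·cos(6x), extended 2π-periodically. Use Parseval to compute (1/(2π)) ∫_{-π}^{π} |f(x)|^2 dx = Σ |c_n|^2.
Σ |c_n|^2 = 26

Expand |f|^2 and use orthogonality of {sin(nx), cos(mx)} on [-π, π]:
  ∫_{-π}^{π} sin(nx)^2 dx = π, ∫ cos(mx)^2 dx = π, and cross terms integrate to 0.
So ∫_{-π}^{π} f(x)^2 dx = 4^2 · π + 6^2 · π = (16 + 36)π.
Divide by 2π: (16 + 36)/2 = 26.
By Parseval, this equals Σ |c_n|^2.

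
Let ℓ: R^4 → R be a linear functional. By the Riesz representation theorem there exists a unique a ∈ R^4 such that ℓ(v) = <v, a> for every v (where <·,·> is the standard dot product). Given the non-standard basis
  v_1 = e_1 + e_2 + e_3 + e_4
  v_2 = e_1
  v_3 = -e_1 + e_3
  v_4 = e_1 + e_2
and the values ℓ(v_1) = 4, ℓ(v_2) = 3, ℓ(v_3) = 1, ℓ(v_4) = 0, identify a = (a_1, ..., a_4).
a = (3, -3, 4, 0)

Write a = (a_1, ..., a_4) in the standard basis. For each basis vector v_i, ℓ(v_i) = <v_i, a> is a linear equation in the a_j's. Collect the n equations into a matrix system V a = ℓ, where row i of V is v_i (expressed in the standard basis). Since V is invertible (lower-triangular with 1s on the diagonal, up to permutation), solve by back-substitution:
  V =
[[1, 1, 1, 1],
 [1, 0, 0, 0],
 [-1, 0, 1, 0],
 [1, 1, 0, 0]]
  V a = (4, 3, 1, 0)
Solving gives a = (3, -3, 4, 0).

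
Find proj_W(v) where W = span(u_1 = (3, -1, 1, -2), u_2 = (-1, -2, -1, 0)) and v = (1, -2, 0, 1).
proj_W(v) = (21/86, -63/43, -27/86, -24/43)

Set up U = [u_1 | ... | u_2] ∈ R^(4×2). The projector onto W = col(U) is P = U (U^T U)^(-1) U^T.
Compute U^T U =
  [15, -2]
  [-2, 6],
and U^T v = (3, 3).
Solve U^T U · c = U^T v for the coefficients: c = (12/43, 51/86). The projection is proj_W(v) = U c.
Check: (v - proj_W(v)) · u_1 = 0  (should be 0).
Check: (v - proj_W(v)) · u_2 = 0  (should be 0).
Result: proj_W(v) = (21/86, -63/43, -27/86, -24/43).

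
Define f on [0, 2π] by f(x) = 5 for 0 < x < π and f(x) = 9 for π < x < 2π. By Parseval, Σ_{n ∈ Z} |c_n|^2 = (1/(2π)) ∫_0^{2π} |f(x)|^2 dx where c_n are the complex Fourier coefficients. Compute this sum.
Σ |c_n|^2 = 53

Parseval equates the L^2 energy of f (normalised by 1/(2π)) with the ℓ^2 sum of its Fourier coefficients: (1/(2π)) ∫_0^{2π} |f|^2 = Σ |c_n|^2.
Compute the left side: (1/(2π)) [∫_0^π 5^2 dx + ∫_π^{2π} 9^2 dx] = (1/(2π)) · (25π + 81π) = (25 + 81)/2 = 53.
So Σ_{n ∈ Z} |c_n|^2 = 53.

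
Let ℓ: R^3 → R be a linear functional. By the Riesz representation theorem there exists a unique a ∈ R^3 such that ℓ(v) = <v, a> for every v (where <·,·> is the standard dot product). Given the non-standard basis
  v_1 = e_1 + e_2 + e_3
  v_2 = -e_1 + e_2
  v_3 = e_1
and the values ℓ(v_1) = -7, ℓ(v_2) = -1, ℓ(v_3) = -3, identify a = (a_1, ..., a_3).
a = (-3, -4, 0)

Write a = (a_1, ..., a_3) in the standard basis. For each basis vector v_i, ℓ(v_i) = <v_i, a> is a linear equation in the a_j's. Collect the n equations into a matrix system V a = ℓ, where row i of V is v_i (expressed in the standard basis). Since V is invertible (lower-triangular with 1s on the diagonal, up to permutation), solve by back-substitution:
  V =
[[1, 1, 1],
 [-1, 1, 0],
 [1, 0, 0]]
  V a = (-7, -1, -3)
Solving gives a = (-3, -4, 0).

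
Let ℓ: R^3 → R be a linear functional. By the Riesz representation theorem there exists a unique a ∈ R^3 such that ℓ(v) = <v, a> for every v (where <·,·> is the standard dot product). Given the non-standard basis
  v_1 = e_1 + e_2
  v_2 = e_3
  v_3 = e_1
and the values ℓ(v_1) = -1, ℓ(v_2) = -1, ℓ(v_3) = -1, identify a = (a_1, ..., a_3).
a = (-1, 0, -1)

Write a = (a_1, ..., a_3) in the standard basis. For each basis vector v_i, ℓ(v_i) = <v_i, a> is a linear equation in the a_j's. Collect the n equations into a matrix system V a = ℓ, where row i of V is v_i (expressed in the standard basis). Since V is invertible (lower-triangular with 1s on the diagonal, up to permutation), solve by back-substitution:
  V =
[[1, 1, 0],
 [0, 0, 1],
 [1, 0, 0]]
  V a = (-1, -1, -1)
Solving gives a = (-1, 0, -1).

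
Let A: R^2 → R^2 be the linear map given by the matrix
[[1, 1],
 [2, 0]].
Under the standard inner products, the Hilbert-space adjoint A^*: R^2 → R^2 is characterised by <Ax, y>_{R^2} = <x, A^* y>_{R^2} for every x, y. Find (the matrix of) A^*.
A^* = A^T =
[[1, 2],
 [1, 0]]

For real matrices with standard dot products, the defining identity <Ax, y> = <x, A^* y> gives (Ax)^T y = x^T (A^*) y, i.e. x^T A^T y = x^T (A^*) y. Since this holds for all x, y, we must have A^* = A^T. Therefore
A^* =
[[1, 2],
 [1, 0]].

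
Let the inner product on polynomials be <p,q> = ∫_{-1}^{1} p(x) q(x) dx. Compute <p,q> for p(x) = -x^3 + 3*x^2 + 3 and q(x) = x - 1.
<p,q> = -42/5

Expand the product: p(x)·q(x) = -x^4 + 4*x^3 - 3*x^2 + 3*x - 3.
∫_{-1}^{1} of each monomial x^k gives [2/(k+1) if k even, 0 if k odd]. Integrating term-by-term (or equivalently evaluating the antiderivative F(x) = -x^5/5 + x^4 - x^3 + 3*x^2/2 - 3*x at the endpoints):
  F(1) − F(−1) = -17/10 − (67/10) = -42/5.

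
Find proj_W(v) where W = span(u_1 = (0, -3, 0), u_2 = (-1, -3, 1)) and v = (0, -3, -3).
proj_W(v) = (3/2, -3, -3/2)

Set up U = [u_1 | ... | u_2] ∈ R^(3×2). The projector onto W = col(U) is P = U (U^T U)^(-1) U^T.
Compute U^T U =
  [9, 9]
  [9, 11],
and U^T v = (9, 6).
Solve U^T U · c = U^T v for the coefficients: c = (5/2, -3/2). The projection is proj_W(v) = U c.
Check: (v - proj_W(v)) · u_1 = 0  (should be 0).
Check: (v - proj_W(v)) · u_2 = 0  (should be 0).
Result: proj_W(v) = (3/2, -3, -3/2).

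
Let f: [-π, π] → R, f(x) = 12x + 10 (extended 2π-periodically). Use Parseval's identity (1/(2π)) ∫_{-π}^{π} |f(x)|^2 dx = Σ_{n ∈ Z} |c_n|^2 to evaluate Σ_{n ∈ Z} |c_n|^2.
Σ |c_n|^2 = 48π^2 + 100

Expand and integrate term by term over [-π, π]:
  ∫ (12x)^2 dx = 144·(2π^3/3); ∫ 2·12·(10)·x dx = 0 (odd integrand); ∫ 10^2 dx = 100·2π.
So (1/(2π)) ∫_{-π}^{π} (12x + 10)^2 dx = 144π^2/3 + 100 = 48π^2 + 100.
Parseval ⇒ Σ |c_n|^2 = 48π^2 + 100.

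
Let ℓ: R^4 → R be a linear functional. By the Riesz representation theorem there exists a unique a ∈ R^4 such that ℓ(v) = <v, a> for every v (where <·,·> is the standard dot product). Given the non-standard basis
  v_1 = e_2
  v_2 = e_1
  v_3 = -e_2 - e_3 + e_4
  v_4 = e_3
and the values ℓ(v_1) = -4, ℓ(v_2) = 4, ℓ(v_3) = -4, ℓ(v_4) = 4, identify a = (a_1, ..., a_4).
a = (4, -4, 4, -4)

Write a = (a_1, ..., a_4) in the standard basis. For each basis vector v_i, ℓ(v_i) = <v_i, a> is a linear equation in the a_j's. Collect the n equations into a matrix system V a = ℓ, where row i of V is v_i (expressed in the standard basis). Since V is invertible (lower-triangular with 1s on the diagonal, up to permutation), solve by back-substitution:
  V =
[[0, 1, 0, 0],
 [1, 0, 0, 0],
 [0, -1, -1, 1],
 [0, 0, 1, 0]]
  V a = (-4, 4, -4, 4)
Solving gives a = (4, -4, 4, -4).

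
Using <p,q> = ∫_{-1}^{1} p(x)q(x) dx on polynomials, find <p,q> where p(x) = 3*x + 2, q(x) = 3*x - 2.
<p,q> = -2

Expand the product: p(x)·q(x) = 9*x^2 - 4.
∫_{-1}^{1} of each monomial x^k gives [2/(k+1) if k even, 0 if k odd]. Integrating term-by-term (or equivalently evaluating the antiderivative F(x) = 3*x^3 - 4*x at the endpoints):
  F(1) − F(−1) = -1 − (1) = -2.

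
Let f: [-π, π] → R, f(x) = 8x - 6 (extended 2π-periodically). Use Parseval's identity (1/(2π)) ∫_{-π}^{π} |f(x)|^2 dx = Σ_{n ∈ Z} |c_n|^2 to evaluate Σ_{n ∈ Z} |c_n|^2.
Σ |c_n|^2 = 64π^2/3 + 36

Expand and integrate term by term over [-π, π]:
  ∫ (8x)^2 dx = 64·(2π^3/3); ∫ 2·8·(-6)·x dx = 0 (odd integrand); ∫ (-6)^2 dx = 36·2π.
So (1/(2π)) ∫_{-π}^{π} (8x - 6)^2 dx = 64π^2/3 + 36 = 64π^2/3 + 36.
Parseval ⇒ Σ |c_n|^2 = 64π^2/3 + 36.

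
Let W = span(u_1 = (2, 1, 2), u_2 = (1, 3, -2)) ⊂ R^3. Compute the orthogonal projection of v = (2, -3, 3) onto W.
proj_W(v) = (98/125, -261/125, 94/25)

Set up U = [u_1 | ... | u_2] ∈ R^(3×2). The projector onto W = col(U) is P = U (U^T U)^(-1) U^T.
Compute U^T U =
  [9, 1]
  [1, 14],
and U^T v = (7, -13).
Solve U^T U · c = U^T v for the coefficients: c = (111/125, -124/125). The projection is proj_W(v) = U c.
Check: (v - proj_W(v)) · u_1 = 0  (should be 0).
Check: (v - proj_W(v)) · u_2 = 0  (should be 0).
Result: proj_W(v) = (98/125, -261/125, 94/25).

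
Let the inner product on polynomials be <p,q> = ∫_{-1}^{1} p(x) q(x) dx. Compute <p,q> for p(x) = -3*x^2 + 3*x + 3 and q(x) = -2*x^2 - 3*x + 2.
<p,q> = 2/5

Expand the product: p(x)·q(x) = 6*x^4 + 3*x^3 - 21*x^2 - 3*x + 6.
∫_{-1}^{1} of each monomial x^k gives [2/(k+1) if k even, 0 if k odd]. Integrating term-by-term (or equivalently evaluating the antiderivative F(x) = 6*x^5/5 + 3*x^4/4 - 7*x^3 - 3*x^2/2 + 6*x at the endpoints):
  F(1) − F(−1) = -11/20 − (-19/20) = 2/5.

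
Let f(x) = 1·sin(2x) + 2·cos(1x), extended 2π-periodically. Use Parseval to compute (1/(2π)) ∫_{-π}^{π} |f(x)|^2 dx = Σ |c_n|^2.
Σ |c_n|^2 = 5/2

Expand |f|^2 and use orthogonality of {sin(nx), cos(mx)} on [-π, π]:
  ∫_{-π}^{π} sin(nx)^2 dx = π, ∫ cos(mx)^2 dx = π, and cross terms integrate to 0.
So ∫_{-π}^{π} f(x)^2 dx = 1^2 · π + 2^2 · π = (1 + 4)π.
Divide by 2π: (1 + 4)/2 = 5/2.
By Parseval, this equals Σ |c_n|^2.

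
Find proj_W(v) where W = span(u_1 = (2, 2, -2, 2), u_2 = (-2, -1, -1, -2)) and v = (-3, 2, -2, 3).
proj_W(v) = (1/3, 1, -7/3, 1/3)

Set up U = [u_1 | ... | u_2] ∈ R^(4×2). The projector onto W = col(U) is P = U (U^T U)^(-1) U^T.
Compute U^T U =
  [16, -8]
  [-8, 10],
and U^T v = (8, 0).
Solve U^T U · c = U^T v for the coefficients: c = (5/6, 2/3). The projection is proj_W(v) = U c.
Check: (v - proj_W(v)) · u_1 = 0  (should be 0).
Check: (v - proj_W(v)) · u_2 = 0  (should be 0).
Result: proj_W(v) = (1/3, 1, -7/3, 1/3).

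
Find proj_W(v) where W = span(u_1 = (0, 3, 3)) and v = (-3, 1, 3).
proj_W(v) = (0, 2, 2)

Set up U = [u_1 | ... | u_1] ∈ R^(3×1). The projector onto W = col(U) is P = U (U^T U)^(-1) U^T.
Compute U^T U =
  [18],
and U^T v = (12).
Solve U^T U · c = U^T v for the coefficients: c = (2/3). The projection is proj_W(v) = U c.
Check: (v - proj_W(v)) · u_1 = 0  (should be 0).
Result: proj_W(v) = (0, 2, 2).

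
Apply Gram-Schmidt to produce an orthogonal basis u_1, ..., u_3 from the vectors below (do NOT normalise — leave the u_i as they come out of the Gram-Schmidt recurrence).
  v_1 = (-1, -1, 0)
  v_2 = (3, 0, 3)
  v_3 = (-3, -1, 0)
Orthogonal basis:
  u_1 = (-1, -1, 0)
  u_2 = (3/2, -3/2, 3)
  u_3 = (-2/3, 2/3, 2/3)

Apply the Gram-Schmidt recurrence
  u_1 = v_1
  u_i = v_i − Σ_{j<i} ((v_i · u_j) / (u_j · u_j)) · u_j.

Step by step this gives:
  u_1 = (-1, -1, 0)
  u_2 = (3/2, -3/2, 3)
  u_3 = (-2/3, 2/3, 2/3)

Orthogonality check:
  u_2 · u_1 = 0 (should be 0)
  u_3 · u_1 = 0 (should be 0)
  u_3 · u_2 = 0 (should be 0)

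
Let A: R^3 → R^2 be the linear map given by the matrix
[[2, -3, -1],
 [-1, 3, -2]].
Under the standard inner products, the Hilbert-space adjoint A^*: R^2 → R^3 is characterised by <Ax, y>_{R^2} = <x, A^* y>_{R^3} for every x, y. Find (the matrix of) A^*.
A^* = A^T =
[[2, -1],
 [-3, 3],
 [-1, -2]]

For real matrices with standard dot products, the defining identity <Ax, y> = <x, A^* y> gives (Ax)^T y = x^T (A^*) y, i.e. x^T A^T y = x^T (A^*) y. Since this holds for all x, y, we must have A^* = A^T. Therefore
A^* =
[[2, -1],
 [-3, 3],
 [-1, -2]].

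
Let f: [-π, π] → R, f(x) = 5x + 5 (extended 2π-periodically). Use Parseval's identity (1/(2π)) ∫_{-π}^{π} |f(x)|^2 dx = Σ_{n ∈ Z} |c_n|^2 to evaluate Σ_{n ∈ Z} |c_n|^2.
Σ |c_n|^2 = 25π^2/3 + 25

Expand and integrate term by term over [-π, π]:
  ∫ (5x)^2 dx = 25·(2π^3/3); ∫ 2·5·(5)·x dx = 0 (odd integrand); ∫ 5^2 dx = 25·2π.
So (1/(2π)) ∫_{-π}^{π} (5x + 5)^2 dx = 25π^2/3 + 25 = 25π^2/3 + 25.
Parseval ⇒ Σ |c_n|^2 = 25π^2/3 + 25.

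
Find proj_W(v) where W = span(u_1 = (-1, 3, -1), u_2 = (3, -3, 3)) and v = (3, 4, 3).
proj_W(v) = (3, 4, 3)

Set up U = [u_1 | ... | u_2] ∈ R^(3×2). The projector onto W = col(U) is P = U (U^T U)^(-1) U^T.
Compute U^T U =
  [11, -15]
  [-15, 27],
and U^T v = (6, 6).
Solve U^T U · c = U^T v for the coefficients: c = (7/2, 13/6). The projection is proj_W(v) = U c.
Check: (v - proj_W(v)) · u_1 = 0  (should be 0).
Check: (v - proj_W(v)) · u_2 = 0  (should be 0).
Result: proj_W(v) = (3, 4, 3).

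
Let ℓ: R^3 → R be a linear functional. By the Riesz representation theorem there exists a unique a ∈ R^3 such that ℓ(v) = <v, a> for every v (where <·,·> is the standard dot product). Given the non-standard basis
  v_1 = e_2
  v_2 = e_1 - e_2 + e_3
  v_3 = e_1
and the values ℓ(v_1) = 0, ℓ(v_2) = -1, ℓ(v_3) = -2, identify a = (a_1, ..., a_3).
a = (-2, 0, 1)

Write a = (a_1, ..., a_3) in the standard basis. For each basis vector v_i, ℓ(v_i) = <v_i, a> is a linear equation in the a_j's. Collect the n equations into a matrix system V a = ℓ, where row i of V is v_i (expressed in the standard basis). Since V is invertible (lower-triangular with 1s on the diagonal, up to permutation), solve by back-substitution:
  V =
[[0, 1, 0],
 [1, -1, 1],
 [1, 0, 0]]
  V a = (0, -1, -2)
Solving gives a = (-2, 0, 1).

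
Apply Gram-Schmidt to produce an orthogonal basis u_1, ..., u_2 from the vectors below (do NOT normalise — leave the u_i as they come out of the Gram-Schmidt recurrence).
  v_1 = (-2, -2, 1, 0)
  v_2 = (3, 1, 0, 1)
Orthogonal basis:
  u_1 = (-2, -2, 1, 0)
  u_2 = (11/9, -7/9, 8/9, 1)

Apply the Gram-Schmidt recurrence
  u_1 = v_1
  u_i = v_i − Σ_{j<i} ((v_i · u_j) / (u_j · u_j)) · u_j.

Step by step this gives:
  u_1 = (-2, -2, 1, 0)
  u_2 = (11/9, -7/9, 8/9, 1)

Orthogonality check:
  u_2 · u_1 = 0 (should be 0)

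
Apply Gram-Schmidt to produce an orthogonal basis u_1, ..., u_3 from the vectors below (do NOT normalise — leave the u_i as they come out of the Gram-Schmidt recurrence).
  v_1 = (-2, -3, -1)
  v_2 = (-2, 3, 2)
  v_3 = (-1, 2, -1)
Orthogonal basis:
  u_1 = (-2, -3, -1)
  u_2 = (-3, 3/2, 3/2)
  u_3 = (-3/7, 6/7, -12/7)

Apply the Gram-Schmidt recurrence
  u_1 = v_1
  u_i = v_i − Σ_{j<i} ((v_i · u_j) / (u_j · u_j)) · u_j.

Step by step this gives:
  u_1 = (-2, -3, -1)
  u_2 = (-3, 3/2, 3/2)
  u_3 = (-3/7, 6/7, -12/7)

Orthogonality check:
  u_2 · u_1 = 0 (should be 0)
  u_3 · u_1 = 0 (should be 0)
  u_3 · u_2 = 0 (should be 0)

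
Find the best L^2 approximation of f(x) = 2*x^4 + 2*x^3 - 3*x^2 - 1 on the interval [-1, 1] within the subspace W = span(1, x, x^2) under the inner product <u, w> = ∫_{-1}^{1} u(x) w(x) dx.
g(x) = -9*x^2/7 + 6*x/5 - 41/35

The best approximation g ∈ W is the orthogonal projection of f onto W. Writing g = a_0 + a_1 x + a_2 x^2, the coefficients solve the normal equations G · a = b where
  G_{ij} = <φ_i, φ_j> and b_i = <f, φ_i>, with φ_0 = 1, φ_1 = x, φ_2 = x^2.
G =
  [2, 0, 2/3]
  [0, 2/3, 0]
  [2/3, 0, 2/5],
b = (-16/5, 4/5, -136/105).
Solving gives a_0 = -41/35, a_1 = 6/5, a_2 = -9/7, so
  g(x) = -9*x^2/7 + 6*x/5 - 41/35.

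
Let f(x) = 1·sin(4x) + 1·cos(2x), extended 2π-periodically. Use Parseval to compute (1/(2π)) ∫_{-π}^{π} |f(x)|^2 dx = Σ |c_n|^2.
Σ |c_n|^2 = 1

Expand |f|^2 and use orthogonality of {sin(nx), cos(mx)} on [-π, π]:
  ∫_{-π}^{π} sin(nx)^2 dx = π, ∫ cos(mx)^2 dx = π, and cross terms integrate to 0.
So ∫_{-π}^{π} f(x)^2 dx = 1^2 · π + 1^2 · π = (1 + 1)π.
Divide by 2π: (1 + 1)/2 = 1.
By Parseval, this equals Σ |c_n|^2.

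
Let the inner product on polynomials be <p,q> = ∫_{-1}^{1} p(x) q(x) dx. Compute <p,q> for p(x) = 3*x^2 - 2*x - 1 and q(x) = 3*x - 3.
<p,q> = -4

Expand the product: p(x)·q(x) = 9*x^3 - 15*x^2 + 3*x + 3.
∫_{-1}^{1} of each monomial x^k gives [2/(k+1) if k even, 0 if k odd]. Integrating term-by-term (or equivalently evaluating the antiderivative F(x) = 9*x^4/4 - 5*x^3 + 3*x^2/2 + 3*x at the endpoints):
  F(1) − F(−1) = 7/4 − (23/4) = -4.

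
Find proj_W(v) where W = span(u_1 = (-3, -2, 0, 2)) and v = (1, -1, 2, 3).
proj_W(v) = (-15/17, -10/17, 0, 10/17)

Set up U = [u_1 | ... | u_1] ∈ R^(4×1). The projector onto W = col(U) is P = U (U^T U)^(-1) U^T.
Compute U^T U =
  [17],
and U^T v = (5).
Solve U^T U · c = U^T v for the coefficients: c = (5/17). The projection is proj_W(v) = U c.
Check: (v - proj_W(v)) · u_1 = 0  (should be 0).
Result: proj_W(v) = (-15/17, -10/17, 0, 10/17).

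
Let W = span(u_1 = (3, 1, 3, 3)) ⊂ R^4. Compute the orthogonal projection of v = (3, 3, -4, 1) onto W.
proj_W(v) = (9/28, 3/28, 9/28, 9/28)

Set up U = [u_1 | ... | u_1] ∈ R^(4×1). The projector onto W = col(U) is P = U (U^T U)^(-1) U^T.
Compute U^T U =
  [28],
and U^T v = (3).
Solve U^T U · c = U^T v for the coefficients: c = (3/28). The projection is proj_W(v) = U c.
Check: (v - proj_W(v)) · u_1 = 0  (should be 0).
Result: proj_W(v) = (9/28, 3/28, 9/28, 9/28).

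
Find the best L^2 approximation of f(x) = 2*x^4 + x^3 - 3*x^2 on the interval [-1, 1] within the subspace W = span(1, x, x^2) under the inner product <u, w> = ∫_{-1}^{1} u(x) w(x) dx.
g(x) = -9*x^2/7 + 3*x/5 - 6/35

The best approximation g ∈ W is the orthogonal projection of f onto W. Writing g = a_0 + a_1 x + a_2 x^2, the coefficients solve the normal equations G · a = b where
  G_{ij} = <φ_i, φ_j> and b_i = <f, φ_i>, with φ_0 = 1, φ_1 = x, φ_2 = x^2.
G =
  [2, 0, 2/3]
  [0, 2/3, 0]
  [2/3, 0, 2/5],
b = (-6/5, 2/5, -22/35).
Solving gives a_0 = -6/35, a_1 = 3/5, a_2 = -9/7, so
  g(x) = -9*x^2/7 + 3*x/5 - 6/35.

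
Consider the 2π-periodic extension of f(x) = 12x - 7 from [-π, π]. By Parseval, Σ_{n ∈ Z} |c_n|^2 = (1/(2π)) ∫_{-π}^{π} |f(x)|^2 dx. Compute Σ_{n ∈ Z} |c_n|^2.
Σ |c_n|^2 = 48π^2 + 49

Expand and integrate term by term over [-π, π]:
  ∫ (12x)^2 dx = 144·(2π^3/3); ∫ 2·12·(-7)·x dx = 0 (odd integrand); ∫ (-7)^2 dx = 49·2π.
So (1/(2π)) ∫_{-π}^{π} (12x - 7)^2 dx = 144π^2/3 + 49 = 48π^2 + 49.
Parseval ⇒ Σ |c_n|^2 = 48π^2 + 49.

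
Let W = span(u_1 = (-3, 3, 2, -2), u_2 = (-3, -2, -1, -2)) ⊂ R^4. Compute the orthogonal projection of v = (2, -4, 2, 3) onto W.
proj_W(v) = (1158/443, -878/443, -604/443, 772/443)

Set up U = [u_1 | ... | u_2] ∈ R^(4×2). The projector onto W = col(U) is P = U (U^T U)^(-1) U^T.
Compute U^T U =
  [26, 5]
  [5, 18],
and U^T v = (-20, -6).
Solve U^T U · c = U^T v for the coefficients: c = (-330/443, -56/443). The projection is proj_W(v) = U c.
Check: (v - proj_W(v)) · u_1 = 0  (should be 0).
Check: (v - proj_W(v)) · u_2 = 0  (should be 0).
Result: proj_W(v) = (1158/443, -878/443, -604/443, 772/443).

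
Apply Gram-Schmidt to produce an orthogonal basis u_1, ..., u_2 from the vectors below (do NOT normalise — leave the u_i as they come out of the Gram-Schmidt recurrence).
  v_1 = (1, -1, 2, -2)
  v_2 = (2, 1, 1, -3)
Orthogonal basis:
  u_1 = (1, -1, 2, -2)
  u_2 = (11/10, 19/10, -4/5, -6/5)

Apply the Gram-Schmidt recurrence
  u_1 = v_1
  u_i = v_i − Σ_{j<i} ((v_i · u_j) / (u_j · u_j)) · u_j.

Step by step this gives:
  u_1 = (1, -1, 2, -2)
  u_2 = (11/10, 19/10, -4/5, -6/5)

Orthogonality check:
  u_2 · u_1 = 0 (should be 0)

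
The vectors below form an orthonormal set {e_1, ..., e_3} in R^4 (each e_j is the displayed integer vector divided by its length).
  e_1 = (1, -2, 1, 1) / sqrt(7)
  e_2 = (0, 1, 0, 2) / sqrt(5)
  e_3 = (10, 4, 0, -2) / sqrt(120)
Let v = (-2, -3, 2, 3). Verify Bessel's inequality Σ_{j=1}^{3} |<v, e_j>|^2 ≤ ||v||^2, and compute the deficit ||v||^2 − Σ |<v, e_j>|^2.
Σ |<v, e_j>|^2 = 1067/42; ||v||^2 = 26; deficit = 25/42

Write each e_j = u_j / sqrt(<u_j, u_j>) where u_j is the displayed integer vector. Then <v, e_j> = <v, u_j> / sqrt(<u_j, u_j>), so |<v, e_j>|^2 = <v, u_j>^2 / <u_j, u_j>.
Coefficients: <v, e_1> = 9/sqrt(7), <v, e_2> = 3/sqrt(5), <v, e_3> = -38/sqrt(120).
Square and sum: Σ |<v, e_j>|^2 = 1067/42.
Compute ||v||^2 = v·v = 26.
Deficit = 26 − 1067/42 = 25/42 ≥ 0, confirming Bessel's inequality. (The deficit equals ||v − Σ <v,e_j> e_j||^2, the squared distance from v to span{e_j}.)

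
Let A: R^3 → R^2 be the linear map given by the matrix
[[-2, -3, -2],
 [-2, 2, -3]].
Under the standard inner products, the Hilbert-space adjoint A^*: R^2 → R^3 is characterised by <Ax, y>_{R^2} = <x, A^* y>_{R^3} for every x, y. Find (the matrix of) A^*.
A^* = A^T =
[[-2, -2],
 [-3, 2],
 [-2, -3]]

For real matrices with standard dot products, the defining identity <Ax, y> = <x, A^* y> gives (Ax)^T y = x^T (A^*) y, i.e. x^T A^T y = x^T (A^*) y. Since this holds for all x, y, we must have A^* = A^T. Therefore
A^* =
[[-2, -2],
 [-3, 2],
 [-2, -3]].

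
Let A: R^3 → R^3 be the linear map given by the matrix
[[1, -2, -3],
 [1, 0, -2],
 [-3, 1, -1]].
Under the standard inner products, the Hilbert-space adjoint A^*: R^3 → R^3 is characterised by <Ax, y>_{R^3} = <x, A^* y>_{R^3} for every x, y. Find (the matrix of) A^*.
A^* = A^T =
[[1, 1, -3],
 [-2, 0, 1],
 [-3, -2, -1]]

For real matrices with standard dot products, the defining identity <Ax, y> = <x, A^* y> gives (Ax)^T y = x^T (A^*) y, i.e. x^T A^T y = x^T (A^*) y. Since this holds for all x, y, we must have A^* = A^T. Therefore
A^* =
[[1, 1, -3],
 [-2, 0, 1],
 [-3, -2, -1]].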